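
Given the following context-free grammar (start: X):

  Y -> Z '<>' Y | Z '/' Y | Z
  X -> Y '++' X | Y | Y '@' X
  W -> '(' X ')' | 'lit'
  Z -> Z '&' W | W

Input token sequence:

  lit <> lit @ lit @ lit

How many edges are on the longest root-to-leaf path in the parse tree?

[X [Y [Z [W lit]] <> [Y [Z [W lit]]]] @ [X [Y [Z [W lit]]] @ [X [Y [Z [W lit]]]]]]

6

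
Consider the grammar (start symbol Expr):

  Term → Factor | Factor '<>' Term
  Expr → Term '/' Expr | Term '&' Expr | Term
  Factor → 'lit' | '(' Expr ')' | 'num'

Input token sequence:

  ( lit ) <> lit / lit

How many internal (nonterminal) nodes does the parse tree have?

[Expr [Term [Factor ( [Expr [Term [Factor lit]]] )] <> [Term [Factor lit]]] / [Expr [Term [Factor lit]]]]

11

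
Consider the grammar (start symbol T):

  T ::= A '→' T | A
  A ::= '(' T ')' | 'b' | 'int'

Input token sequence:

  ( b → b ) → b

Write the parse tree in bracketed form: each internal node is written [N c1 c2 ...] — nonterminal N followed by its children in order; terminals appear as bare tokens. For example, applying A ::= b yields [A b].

T
A → T
( T ) → T
( A → T ) → T
( b → T ) → T
( b → A ) → T
( b → b ) → T
( b → b ) → A
( b → b ) → b

[T [A ( [T [A b] → [T [A b]]] )] → [T [A b]]]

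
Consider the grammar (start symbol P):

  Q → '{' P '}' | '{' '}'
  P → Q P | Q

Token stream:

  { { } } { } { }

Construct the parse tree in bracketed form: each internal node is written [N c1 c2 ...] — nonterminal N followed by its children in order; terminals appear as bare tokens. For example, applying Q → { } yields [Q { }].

P
Q P
{ P } P
{ Q } P
{ { } } P
{ { } } Q P
{ { } } { } P
{ { } } { } Q
{ { } } { } { }

[P [Q { [P [Q { }]] }] [P [Q { }] [P [Q { }]]]]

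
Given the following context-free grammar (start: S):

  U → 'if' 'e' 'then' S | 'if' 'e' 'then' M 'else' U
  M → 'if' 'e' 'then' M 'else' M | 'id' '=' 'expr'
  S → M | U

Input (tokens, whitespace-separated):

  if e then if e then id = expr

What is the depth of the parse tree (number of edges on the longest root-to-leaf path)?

[S [U if e then [S [U if e then [S [M id = expr]]]]]]

6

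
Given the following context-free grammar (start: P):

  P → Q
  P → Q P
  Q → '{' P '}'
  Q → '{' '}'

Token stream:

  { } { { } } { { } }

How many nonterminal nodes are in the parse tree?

10

[P [Q { }] [P [Q { [P [Q { }]] }] [P [Q { [P [Q { }]] }]]]]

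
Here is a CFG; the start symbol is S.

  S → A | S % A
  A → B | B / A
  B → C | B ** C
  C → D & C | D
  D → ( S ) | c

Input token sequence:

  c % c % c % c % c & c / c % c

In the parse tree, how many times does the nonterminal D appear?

8

[S [S [S [S [S [S [A [B [C [D c]]]]] % [A [B [C [D c]]]]] % [A [B [C [D c]]]]] % [A [B [C [D c]]]]] % [A [B [C [D c] & [C [D c]]]] / [A [B [C [D c]]]]]] % [A [B [C [D c]]]]]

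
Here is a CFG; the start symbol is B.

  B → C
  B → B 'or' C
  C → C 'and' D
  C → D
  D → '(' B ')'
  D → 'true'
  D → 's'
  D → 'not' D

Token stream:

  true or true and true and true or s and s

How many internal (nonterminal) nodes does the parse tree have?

15

[B [B [B [C [D true]]] or [C [C [C [D true]] and [D true]] and [D true]]] or [C [C [D s]] and [D s]]]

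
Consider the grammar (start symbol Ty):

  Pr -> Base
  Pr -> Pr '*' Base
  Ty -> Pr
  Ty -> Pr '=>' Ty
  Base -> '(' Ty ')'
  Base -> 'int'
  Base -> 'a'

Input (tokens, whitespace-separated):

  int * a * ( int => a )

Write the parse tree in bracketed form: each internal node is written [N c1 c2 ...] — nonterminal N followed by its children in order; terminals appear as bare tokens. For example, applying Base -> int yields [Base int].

Ty
Pr
Pr * Base
Pr * Base * Base
Base * Base * Base
int * Base * Base
int * a * Base
int * a * ( Ty )
int * a * ( Pr => Ty )
int * a * ( Base => Ty )
int * a * ( int => Ty )
int * a * ( int => Pr )
int * a * ( int => Base )
int * a * ( int => a )

[Ty [Pr [Pr [Pr [Base int]] * [Base a]] * [Base ( [Ty [Pr [Base int]] => [Ty [Pr [Base a]]]] )]]]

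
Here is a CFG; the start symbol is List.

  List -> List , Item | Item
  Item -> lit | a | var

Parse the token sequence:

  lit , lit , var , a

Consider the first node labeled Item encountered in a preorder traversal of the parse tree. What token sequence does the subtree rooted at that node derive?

lit

[List [List [List [List [Item lit]] , [Item lit]] , [Item var]] , [Item a]]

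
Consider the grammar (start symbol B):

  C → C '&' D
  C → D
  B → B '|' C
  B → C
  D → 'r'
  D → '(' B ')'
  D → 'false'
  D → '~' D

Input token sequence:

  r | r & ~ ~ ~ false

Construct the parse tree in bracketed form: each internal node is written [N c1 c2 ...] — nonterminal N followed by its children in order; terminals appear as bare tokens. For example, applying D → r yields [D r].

B
B | C
C | C
D | C
r | C
r | C & D
r | D & D
r | r & D
r | r & ~ D
r | r & ~ ~ D
r | r & ~ ~ ~ D
r | r & ~ ~ ~ false

[B [B [C [D r]]] | [C [C [D r]] & [D ~ [D ~ [D ~ [D false]]]]]]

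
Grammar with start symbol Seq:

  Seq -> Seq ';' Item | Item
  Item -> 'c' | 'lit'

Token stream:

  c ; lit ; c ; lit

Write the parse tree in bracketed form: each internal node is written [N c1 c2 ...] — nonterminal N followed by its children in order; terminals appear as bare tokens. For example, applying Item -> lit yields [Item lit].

Seq
Seq ; Item
Seq ; Item ; Item
Seq ; Item ; Item ; Item
Item ; Item ; Item ; Item
c ; Item ; Item ; Item
c ; lit ; Item ; Item
c ; lit ; c ; Item
c ; lit ; c ; lit

[Seq [Seq [Seq [Seq [Item c]] ; [Item lit]] ; [Item c]] ; [Item lit]]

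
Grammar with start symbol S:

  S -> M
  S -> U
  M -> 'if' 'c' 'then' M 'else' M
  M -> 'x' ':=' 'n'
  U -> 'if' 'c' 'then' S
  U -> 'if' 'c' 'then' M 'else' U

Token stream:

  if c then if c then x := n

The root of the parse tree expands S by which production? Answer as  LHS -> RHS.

S -> U

[S [U if c then [S [U if c then [S [M x := n]]]]]]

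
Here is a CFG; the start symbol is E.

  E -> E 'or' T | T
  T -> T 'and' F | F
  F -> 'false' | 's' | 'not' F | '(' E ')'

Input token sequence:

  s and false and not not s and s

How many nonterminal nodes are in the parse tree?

11

[E [T [T [T [T [F s]] and [F false]] and [F not [F not [F s]]]] and [F s]]]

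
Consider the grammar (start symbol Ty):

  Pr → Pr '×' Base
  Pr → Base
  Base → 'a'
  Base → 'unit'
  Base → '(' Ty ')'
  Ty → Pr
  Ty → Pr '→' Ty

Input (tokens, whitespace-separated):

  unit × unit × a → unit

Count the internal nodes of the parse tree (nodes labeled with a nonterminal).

[Ty [Pr [Pr [Pr [Base unit]] × [Base unit]] × [Base a]] → [Ty [Pr [Base unit]]]]

10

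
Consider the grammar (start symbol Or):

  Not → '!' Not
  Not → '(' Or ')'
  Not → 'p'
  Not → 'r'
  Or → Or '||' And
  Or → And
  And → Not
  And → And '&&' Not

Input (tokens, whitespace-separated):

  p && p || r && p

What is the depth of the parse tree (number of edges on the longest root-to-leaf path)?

5

[Or [Or [And [And [Not p]] && [Not p]]] || [And [And [Not r]] && [Not p]]]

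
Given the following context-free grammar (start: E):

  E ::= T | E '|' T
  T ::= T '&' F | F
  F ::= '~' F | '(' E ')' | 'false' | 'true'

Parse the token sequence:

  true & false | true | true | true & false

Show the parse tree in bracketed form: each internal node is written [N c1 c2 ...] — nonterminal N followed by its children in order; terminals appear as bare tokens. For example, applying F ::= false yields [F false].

[E [E [E [E [T [T [F true]] & [F false]]] | [T [F true]]] | [T [F true]]] | [T [T [F true]] & [F false]]]

E
E | T
E | T | T
E | T | T | T
T | T | T | T
T & F | T | T | T
F & F | T | T | T
true & F | T | T | T
true & false | T | T | T
true & false | F | T | T
true & false | true | T | T
true & false | true | F | T
true & false | true | true | T
true & false | true | true | T & F
true & false | true | true | F & F
true & false | true | true | true & F
true & false | true | true | true & false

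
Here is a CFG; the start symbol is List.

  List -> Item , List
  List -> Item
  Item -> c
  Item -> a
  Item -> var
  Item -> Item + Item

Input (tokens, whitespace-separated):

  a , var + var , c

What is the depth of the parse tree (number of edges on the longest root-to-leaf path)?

[List [Item a] , [List [Item [Item var] + [Item var]] , [List [Item c]]]]

4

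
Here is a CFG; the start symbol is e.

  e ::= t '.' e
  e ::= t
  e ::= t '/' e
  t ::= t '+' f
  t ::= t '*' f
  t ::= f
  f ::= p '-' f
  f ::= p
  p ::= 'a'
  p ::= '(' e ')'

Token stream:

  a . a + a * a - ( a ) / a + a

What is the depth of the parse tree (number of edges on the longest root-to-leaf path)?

[e [t [f [p a]]] . [e [t [t [t [f [p a]]] + [f [p a]]] * [f [p a] - [f [p ( [e [t [f [p a]]]] )]]]] / [e [t [t [f [p a]]] + [f [p a]]]]]]

10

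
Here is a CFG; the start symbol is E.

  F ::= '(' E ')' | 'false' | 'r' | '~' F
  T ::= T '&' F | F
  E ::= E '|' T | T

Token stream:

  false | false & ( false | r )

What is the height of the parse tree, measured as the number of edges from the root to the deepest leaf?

[E [E [T [F false]]] | [T [T [F false]] & [F ( [E [E [T [F false]]] | [T [F r]]] )]]]

7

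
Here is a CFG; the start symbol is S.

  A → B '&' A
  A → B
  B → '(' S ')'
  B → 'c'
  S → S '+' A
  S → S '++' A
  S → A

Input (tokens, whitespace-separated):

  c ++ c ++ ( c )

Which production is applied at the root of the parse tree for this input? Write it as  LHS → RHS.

[S [S [S [A [B c]]] ++ [A [B c]]] ++ [A [B ( [S [A [B c]]] )]]]

S → S '++' A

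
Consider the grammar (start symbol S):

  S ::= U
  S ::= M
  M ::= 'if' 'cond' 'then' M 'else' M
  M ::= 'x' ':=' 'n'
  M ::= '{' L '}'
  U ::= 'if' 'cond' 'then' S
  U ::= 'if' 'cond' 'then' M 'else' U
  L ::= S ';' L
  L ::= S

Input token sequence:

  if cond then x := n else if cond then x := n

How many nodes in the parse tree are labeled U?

[S [U if cond then [M x := n] else [U if cond then [S [M x := n]]]]]

2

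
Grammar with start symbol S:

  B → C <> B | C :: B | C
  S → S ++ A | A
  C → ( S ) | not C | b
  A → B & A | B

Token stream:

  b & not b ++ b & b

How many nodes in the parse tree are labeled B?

4

[S [S [A [B [C b]] & [A [B [C not [C b]]]]]] ++ [A [B [C b]] & [A [B [C b]]]]]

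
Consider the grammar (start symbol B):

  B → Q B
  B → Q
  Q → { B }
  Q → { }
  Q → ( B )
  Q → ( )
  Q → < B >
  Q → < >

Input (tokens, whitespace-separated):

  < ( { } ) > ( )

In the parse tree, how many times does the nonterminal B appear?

4

[B [Q < [B [Q ( [B [Q { }]] )]] >] [B [Q ( )]]]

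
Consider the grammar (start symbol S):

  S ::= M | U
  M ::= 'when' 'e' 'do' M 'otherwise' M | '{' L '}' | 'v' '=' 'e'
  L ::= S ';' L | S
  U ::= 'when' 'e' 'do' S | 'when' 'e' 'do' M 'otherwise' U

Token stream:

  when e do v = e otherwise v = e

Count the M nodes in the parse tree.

3

[S [M when e do [M v = e] otherwise [M v = e]]]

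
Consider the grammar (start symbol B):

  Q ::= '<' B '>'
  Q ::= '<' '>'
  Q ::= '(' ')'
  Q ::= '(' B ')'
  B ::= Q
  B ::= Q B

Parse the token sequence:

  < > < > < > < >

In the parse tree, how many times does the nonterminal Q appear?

4

[B [Q < >] [B [Q < >] [B [Q < >] [B [Q < >]]]]]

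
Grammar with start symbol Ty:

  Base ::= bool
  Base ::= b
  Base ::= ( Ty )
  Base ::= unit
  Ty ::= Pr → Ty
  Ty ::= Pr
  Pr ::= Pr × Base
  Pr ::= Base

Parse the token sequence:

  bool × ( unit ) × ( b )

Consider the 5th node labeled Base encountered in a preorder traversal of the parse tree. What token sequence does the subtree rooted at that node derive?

[Ty [Pr [Pr [Pr [Base bool]] × [Base ( [Ty [Pr [Base unit]]] )]] × [Base ( [Ty [Pr [Base b]]] )]]]

b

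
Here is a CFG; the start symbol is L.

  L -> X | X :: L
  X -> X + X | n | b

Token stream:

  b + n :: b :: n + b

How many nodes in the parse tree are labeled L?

3

[L [X [X b] + [X n]] :: [L [X b] :: [L [X [X n] + [X b]]]]]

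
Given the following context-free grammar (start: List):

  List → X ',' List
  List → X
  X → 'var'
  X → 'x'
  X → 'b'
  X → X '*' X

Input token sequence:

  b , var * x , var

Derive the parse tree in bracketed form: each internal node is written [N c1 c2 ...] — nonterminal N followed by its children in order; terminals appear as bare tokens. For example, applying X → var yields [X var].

[List [X b] , [List [X [X var] * [X x]] , [List [X var]]]]

List
X , List
b , List
b , X , List
b , X * X , List
b , var * X , List
b , var * x , List
b , var * x , X
b , var * x , var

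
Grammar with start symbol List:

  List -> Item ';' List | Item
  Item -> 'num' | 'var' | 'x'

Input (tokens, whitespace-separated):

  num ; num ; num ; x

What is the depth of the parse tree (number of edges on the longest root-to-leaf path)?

5

[List [Item num] ; [List [Item num] ; [List [Item num] ; [List [Item x]]]]]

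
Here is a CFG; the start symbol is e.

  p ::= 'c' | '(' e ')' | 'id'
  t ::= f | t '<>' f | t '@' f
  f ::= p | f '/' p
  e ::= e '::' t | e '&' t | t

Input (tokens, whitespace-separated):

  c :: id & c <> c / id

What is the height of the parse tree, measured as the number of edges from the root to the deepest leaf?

[e [e [e [t [f [p c]]]] :: [t [f [p id]]]] & [t [t [f [p c]]] <> [f [f [p c]] / [p id]]]]

6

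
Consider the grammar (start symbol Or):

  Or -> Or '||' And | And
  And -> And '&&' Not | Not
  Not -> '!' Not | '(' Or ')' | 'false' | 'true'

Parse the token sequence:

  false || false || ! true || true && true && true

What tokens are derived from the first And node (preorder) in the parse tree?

[Or [Or [Or [Or [And [Not false]]] || [And [Not false]]] || [And [Not ! [Not true]]]] || [And [And [And [Not true]] && [Not true]] && [Not true]]]

false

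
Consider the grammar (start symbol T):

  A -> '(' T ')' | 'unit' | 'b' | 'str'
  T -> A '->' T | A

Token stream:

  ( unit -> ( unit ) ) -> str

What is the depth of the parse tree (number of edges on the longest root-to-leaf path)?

7

[T [A ( [T [A unit] -> [T [A ( [T [A unit]] )]]] )] -> [T [A str]]]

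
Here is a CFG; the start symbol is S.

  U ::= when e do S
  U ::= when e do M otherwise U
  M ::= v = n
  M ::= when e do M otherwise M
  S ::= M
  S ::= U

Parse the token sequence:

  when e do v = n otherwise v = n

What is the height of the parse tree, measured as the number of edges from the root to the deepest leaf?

[S [M when e do [M v = n] otherwise [M v = n]]]

3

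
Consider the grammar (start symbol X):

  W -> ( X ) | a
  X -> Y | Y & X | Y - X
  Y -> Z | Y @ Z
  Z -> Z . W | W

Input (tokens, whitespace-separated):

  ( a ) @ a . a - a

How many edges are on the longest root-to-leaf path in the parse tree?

9

[X [Y [Y [Z [W ( [X [Y [Z [W a]]]] )]]] @ [Z [Z [W a]] . [W a]]] - [X [Y [Z [W a]]]]]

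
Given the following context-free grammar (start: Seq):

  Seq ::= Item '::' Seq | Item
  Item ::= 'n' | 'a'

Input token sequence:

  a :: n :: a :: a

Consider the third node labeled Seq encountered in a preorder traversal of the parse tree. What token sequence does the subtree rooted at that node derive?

[Seq [Item a] :: [Seq [Item n] :: [Seq [Item a] :: [Seq [Item a]]]]]

a :: a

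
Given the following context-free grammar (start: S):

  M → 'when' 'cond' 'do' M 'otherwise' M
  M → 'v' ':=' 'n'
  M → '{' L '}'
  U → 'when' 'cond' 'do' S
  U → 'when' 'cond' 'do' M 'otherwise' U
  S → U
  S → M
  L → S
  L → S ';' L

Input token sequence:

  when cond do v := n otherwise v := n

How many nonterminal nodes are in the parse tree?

4

[S [M when cond do [M v := n] otherwise [M v := n]]]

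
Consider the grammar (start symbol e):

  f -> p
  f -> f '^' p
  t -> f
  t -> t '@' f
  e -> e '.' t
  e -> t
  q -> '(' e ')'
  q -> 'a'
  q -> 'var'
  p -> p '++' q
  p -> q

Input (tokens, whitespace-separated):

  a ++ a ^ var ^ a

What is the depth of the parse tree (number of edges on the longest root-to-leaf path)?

[e [t [f [f [f [p [p [q a]] ++ [q a]]] ^ [p [q var]]] ^ [p [q a]]]]]

8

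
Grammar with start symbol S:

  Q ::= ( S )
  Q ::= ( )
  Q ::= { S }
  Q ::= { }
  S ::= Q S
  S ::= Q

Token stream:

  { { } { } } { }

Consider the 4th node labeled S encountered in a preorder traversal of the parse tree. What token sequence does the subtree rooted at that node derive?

{ }

[S [Q { [S [Q { }] [S [Q { }]]] }] [S [Q { }]]]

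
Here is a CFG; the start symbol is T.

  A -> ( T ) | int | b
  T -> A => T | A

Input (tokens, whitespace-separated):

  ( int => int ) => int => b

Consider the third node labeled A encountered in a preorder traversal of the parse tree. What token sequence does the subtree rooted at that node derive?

int

[T [A ( [T [A int] => [T [A int]]] )] => [T [A int] => [T [A b]]]]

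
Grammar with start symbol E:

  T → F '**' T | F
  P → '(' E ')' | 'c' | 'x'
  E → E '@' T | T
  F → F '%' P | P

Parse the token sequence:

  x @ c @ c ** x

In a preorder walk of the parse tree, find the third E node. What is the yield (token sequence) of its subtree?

x

[E [E [E [T [F [P x]]]] @ [T [F [P c]]]] @ [T [F [P c]] ** [T [F [P x]]]]]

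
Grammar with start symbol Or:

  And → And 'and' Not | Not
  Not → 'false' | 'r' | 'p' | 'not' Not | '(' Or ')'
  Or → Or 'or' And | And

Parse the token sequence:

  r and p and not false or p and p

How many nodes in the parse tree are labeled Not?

[Or [Or [And [And [And [Not r]] and [Not p]] and [Not not [Not false]]]] or [And [And [Not p]] and [Not p]]]

6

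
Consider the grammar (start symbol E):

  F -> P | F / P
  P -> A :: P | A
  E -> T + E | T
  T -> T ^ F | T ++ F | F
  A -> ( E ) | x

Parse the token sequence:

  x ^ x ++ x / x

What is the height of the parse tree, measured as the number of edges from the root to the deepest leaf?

7

[E [T [T [T [F [P [A x]]]] ^ [F [P [A x]]]] ++ [F [F [P [A x]]] / [P [A x]]]]]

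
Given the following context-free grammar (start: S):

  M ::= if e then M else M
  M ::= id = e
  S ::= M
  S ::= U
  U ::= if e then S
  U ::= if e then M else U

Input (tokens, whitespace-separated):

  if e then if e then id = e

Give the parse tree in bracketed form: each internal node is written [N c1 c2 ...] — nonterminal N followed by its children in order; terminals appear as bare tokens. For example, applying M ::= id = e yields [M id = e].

[S [U if e then [S [U if e then [S [M id = e]]]]]]

S
U
if e then S
if e then U
if e then if e then S
if e then if e then M
if e then if e then id = e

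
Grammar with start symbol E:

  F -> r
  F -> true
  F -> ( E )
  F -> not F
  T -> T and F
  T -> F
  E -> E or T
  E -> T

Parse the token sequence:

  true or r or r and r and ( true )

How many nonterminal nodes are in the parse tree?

[E [E [E [T [F true]]] or [T [F r]]] or [T [T [T [F r]] and [F r]] and [F ( [E [T [F true]]] )]]]

16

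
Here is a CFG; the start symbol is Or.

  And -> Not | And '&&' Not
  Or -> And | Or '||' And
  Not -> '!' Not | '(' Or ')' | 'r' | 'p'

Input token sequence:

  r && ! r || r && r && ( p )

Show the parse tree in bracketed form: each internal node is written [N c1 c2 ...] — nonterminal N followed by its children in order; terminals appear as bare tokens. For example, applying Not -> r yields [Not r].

Or
Or || And
And || And
And && Not || And
Not && Not || And
r && Not || And
r && ! Not || And
r && ! r || And
r && ! r || And && Not
r && ! r || And && Not && Not
r && ! r || Not && Not && Not
r && ! r || r && Not && Not
r && ! r || r && r && Not
r && ! r || r && r && ( Or )
r && ! r || r && r && ( And )
r && ! r || r && r && ( Not )
r && ! r || r && r && ( p )

[Or [Or [And [And [Not r]] && [Not ! [Not r]]]] || [And [And [And [Not r]] && [Not r]] && [Not ( [Or [And [Not p]]] )]]]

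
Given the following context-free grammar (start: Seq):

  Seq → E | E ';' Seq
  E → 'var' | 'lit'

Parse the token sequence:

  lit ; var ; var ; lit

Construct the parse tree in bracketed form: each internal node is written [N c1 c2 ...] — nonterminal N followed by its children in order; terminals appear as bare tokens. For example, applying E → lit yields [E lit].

[Seq [E lit] ; [Seq [E var] ; [Seq [E var] ; [Seq [E lit]]]]]

Seq
E ; Seq
lit ; Seq
lit ; E ; Seq
lit ; var ; Seq
lit ; var ; E ; Seq
lit ; var ; var ; Seq
lit ; var ; var ; E
lit ; var ; var ; lit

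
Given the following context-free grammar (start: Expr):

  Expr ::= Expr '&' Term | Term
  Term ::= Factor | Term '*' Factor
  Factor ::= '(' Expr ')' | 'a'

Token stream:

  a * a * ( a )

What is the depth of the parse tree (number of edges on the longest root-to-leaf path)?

[Expr [Term [Term [Term [Factor a]] * [Factor a]] * [Factor ( [Expr [Term [Factor a]]] )]]]

6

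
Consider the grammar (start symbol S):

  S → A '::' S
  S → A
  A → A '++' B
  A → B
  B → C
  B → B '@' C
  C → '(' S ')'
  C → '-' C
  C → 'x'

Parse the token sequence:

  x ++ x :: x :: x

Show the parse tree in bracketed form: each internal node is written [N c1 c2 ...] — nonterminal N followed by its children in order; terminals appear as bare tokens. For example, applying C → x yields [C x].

[S [A [A [B [C x]]] ++ [B [C x]]] :: [S [A [B [C x]]] :: [S [A [B [C x]]]]]]

S
A :: S
A ++ B :: S
B ++ B :: S
C ++ B :: S
x ++ B :: S
x ++ C :: S
x ++ x :: S
x ++ x :: A :: S
x ++ x :: B :: S
x ++ x :: C :: S
x ++ x :: x :: S
x ++ x :: x :: A
x ++ x :: x :: B
x ++ x :: x :: C
x ++ x :: x :: x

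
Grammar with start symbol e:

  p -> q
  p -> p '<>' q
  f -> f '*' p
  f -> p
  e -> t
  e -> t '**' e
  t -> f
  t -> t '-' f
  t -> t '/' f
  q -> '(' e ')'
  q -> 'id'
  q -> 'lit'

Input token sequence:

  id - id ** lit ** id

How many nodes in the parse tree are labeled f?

[e [t [t [f [p [q id]]]] - [f [p [q id]]]] ** [e [t [f [p [q lit]]]] ** [e [t [f [p [q id]]]]]]]

4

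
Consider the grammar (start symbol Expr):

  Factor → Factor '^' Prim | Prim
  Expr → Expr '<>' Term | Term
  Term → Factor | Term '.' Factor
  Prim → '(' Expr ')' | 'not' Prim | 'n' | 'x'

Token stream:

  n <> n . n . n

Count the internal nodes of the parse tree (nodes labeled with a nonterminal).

14

[Expr [Expr [Term [Factor [Prim n]]]] <> [Term [Term [Term [Factor [Prim n]]] . [Factor [Prim n]]] . [Factor [Prim n]]]]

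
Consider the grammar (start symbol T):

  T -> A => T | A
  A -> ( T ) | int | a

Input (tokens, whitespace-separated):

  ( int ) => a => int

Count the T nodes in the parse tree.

4

[T [A ( [T [A int]] )] => [T [A a] => [T [A int]]]]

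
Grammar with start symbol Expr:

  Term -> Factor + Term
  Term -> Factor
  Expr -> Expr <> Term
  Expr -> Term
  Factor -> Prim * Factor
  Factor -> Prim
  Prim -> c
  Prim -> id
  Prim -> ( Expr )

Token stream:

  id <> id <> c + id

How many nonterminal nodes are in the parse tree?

15

[Expr [Expr [Expr [Term [Factor [Prim id]]]] <> [Term [Factor [Prim id]]]] <> [Term [Factor [Prim c]] + [Term [Factor [Prim id]]]]]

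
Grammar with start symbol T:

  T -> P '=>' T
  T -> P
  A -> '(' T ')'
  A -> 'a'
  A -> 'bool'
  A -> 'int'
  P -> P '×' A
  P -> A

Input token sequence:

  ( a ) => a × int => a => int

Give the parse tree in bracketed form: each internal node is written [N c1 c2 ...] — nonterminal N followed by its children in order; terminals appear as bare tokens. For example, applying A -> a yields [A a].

T
P => T
A => T
( T ) => T
( P ) => T
( A ) => T
( a ) => T
( a ) => P => T
( a ) => P × A => T
( a ) => A × A => T
( a ) => a × A => T
( a ) => a × int => T
( a ) => a × int => P => T
( a ) => a × int => A => T
( a ) => a × int => a => T
( a ) => a × int => a => P
( a ) => a × int => a => A
( a ) => a × int => a => int

[T [P [A ( [T [P [A a]]] )]] => [T [P [P [A a]] × [A int]] => [T [P [A a]] => [T [P [A int]]]]]]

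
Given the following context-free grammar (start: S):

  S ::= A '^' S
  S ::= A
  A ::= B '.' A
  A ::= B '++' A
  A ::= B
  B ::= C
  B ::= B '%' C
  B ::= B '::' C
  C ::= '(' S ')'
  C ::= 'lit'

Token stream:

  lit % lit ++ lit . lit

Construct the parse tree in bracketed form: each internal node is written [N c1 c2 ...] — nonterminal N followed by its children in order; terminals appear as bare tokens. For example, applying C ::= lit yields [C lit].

[S [A [B [B [C lit]] % [C lit]] ++ [A [B [C lit]] . [A [B [C lit]]]]]]

S
A
B ++ A
B % C ++ A
C % C ++ A
lit % C ++ A
lit % lit ++ A
lit % lit ++ B . A
lit % lit ++ C . A
lit % lit ++ lit . A
lit % lit ++ lit . B
lit % lit ++ lit . C
lit % lit ++ lit . lit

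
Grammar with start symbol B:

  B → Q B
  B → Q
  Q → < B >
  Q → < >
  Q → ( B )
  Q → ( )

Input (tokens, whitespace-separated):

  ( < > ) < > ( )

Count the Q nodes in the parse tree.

4

[B [Q ( [B [Q < >]] )] [B [Q < >] [B [Q ( )]]]]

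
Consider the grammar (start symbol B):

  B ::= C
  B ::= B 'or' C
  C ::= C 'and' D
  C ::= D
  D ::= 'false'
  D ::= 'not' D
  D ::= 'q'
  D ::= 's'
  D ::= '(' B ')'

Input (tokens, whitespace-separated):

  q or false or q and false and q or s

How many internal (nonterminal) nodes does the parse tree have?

16

[B [B [B [B [C [D q]]] or [C [D false]]] or [C [C [C [D q]] and [D false]] and [D q]]] or [C [D s]]]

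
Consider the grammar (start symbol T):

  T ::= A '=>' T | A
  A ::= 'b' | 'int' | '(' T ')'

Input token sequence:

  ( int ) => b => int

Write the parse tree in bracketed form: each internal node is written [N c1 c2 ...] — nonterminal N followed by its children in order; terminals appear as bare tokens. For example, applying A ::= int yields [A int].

T
A => T
( T ) => T
( A ) => T
( int ) => T
( int ) => A => T
( int ) => b => T
( int ) => b => A
( int ) => b => int

[T [A ( [T [A int]] )] => [T [A b] => [T [A int]]]]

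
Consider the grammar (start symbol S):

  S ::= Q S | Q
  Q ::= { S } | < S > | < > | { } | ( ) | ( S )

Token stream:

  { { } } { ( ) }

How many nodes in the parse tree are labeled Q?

4

[S [Q { [S [Q { }]] }] [S [Q { [S [Q ( )]] }]]]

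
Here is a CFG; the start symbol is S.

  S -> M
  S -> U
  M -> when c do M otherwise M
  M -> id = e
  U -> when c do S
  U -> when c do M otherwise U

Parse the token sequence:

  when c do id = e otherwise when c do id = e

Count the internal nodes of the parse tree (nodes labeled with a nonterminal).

[S [U when c do [M id = e] otherwise [U when c do [S [M id = e]]]]]

6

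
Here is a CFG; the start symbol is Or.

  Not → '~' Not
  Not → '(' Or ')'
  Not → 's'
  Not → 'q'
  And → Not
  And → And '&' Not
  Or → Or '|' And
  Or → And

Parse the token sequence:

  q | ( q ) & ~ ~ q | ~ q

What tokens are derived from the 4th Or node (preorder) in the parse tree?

q

[Or [Or [Or [And [Not q]]] | [And [And [Not ( [Or [And [Not q]]] )]] & [Not ~ [Not ~ [Not q]]]]] | [And [Not ~ [Not q]]]]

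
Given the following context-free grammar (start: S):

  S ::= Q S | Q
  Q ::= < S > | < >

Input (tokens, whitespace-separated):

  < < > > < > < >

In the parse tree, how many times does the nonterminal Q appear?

4

[S [Q < [S [Q < >]] >] [S [Q < >] [S [Q < >]]]]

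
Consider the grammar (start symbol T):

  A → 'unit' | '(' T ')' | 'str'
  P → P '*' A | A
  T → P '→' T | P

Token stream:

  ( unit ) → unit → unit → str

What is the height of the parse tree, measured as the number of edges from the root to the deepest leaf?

[T [P [A ( [T [P [A unit]]] )]] → [T [P [A unit]] → [T [P [A unit]] → [T [P [A str]]]]]]

6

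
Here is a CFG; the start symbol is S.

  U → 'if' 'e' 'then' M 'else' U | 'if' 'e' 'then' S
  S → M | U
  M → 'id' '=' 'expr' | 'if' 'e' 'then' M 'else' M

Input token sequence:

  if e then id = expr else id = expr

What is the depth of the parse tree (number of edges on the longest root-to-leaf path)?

[S [M if e then [M id = expr] else [M id = expr]]]

3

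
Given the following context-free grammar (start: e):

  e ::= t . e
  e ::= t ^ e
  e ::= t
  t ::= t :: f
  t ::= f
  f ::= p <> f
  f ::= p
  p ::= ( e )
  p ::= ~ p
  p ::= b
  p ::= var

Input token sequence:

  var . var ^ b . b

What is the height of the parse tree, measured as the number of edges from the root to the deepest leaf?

7

[e [t [f [p var]]] . [e [t [f [p var]]] ^ [e [t [f [p b]]] . [e [t [f [p b]]]]]]]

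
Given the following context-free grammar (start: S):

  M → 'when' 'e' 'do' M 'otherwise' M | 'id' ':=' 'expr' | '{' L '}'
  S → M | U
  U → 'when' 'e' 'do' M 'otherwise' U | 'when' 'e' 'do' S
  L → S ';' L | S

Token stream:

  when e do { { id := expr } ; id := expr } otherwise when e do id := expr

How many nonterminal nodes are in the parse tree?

15

[S [U when e do [M { [L [S [M { [L [S [M id := expr]]] }]] ; [L [S [M id := expr]]]] }] otherwise [U when e do [S [M id := expr]]]]]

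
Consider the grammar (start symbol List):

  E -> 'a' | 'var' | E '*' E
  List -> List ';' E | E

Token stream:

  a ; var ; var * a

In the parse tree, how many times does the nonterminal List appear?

3

[List [List [List [E a]] ; [E var]] ; [E [E var] * [E a]]]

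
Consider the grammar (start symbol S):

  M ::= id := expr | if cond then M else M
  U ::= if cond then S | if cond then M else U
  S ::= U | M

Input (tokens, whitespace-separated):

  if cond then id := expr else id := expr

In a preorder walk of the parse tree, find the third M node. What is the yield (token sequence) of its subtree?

id := expr

[S [M if cond then [M id := expr] else [M id := expr]]]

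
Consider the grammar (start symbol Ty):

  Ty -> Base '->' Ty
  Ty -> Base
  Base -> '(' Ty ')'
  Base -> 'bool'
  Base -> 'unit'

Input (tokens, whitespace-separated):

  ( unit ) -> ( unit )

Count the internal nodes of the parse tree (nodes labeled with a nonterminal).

8

[Ty [Base ( [Ty [Base unit]] )] -> [Ty [Base ( [Ty [Base unit]] )]]]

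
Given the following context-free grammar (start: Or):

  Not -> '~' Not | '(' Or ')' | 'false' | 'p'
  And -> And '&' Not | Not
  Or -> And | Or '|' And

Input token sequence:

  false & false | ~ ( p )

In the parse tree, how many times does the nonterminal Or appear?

3

[Or [Or [And [And [Not false]] & [Not false]]] | [And [Not ~ [Not ( [Or [And [Not p]]] )]]]]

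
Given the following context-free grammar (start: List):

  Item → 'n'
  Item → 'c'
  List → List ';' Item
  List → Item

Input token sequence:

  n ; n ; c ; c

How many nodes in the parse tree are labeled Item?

4

[List [List [List [List [Item n]] ; [Item n]] ; [Item c]] ; [Item c]]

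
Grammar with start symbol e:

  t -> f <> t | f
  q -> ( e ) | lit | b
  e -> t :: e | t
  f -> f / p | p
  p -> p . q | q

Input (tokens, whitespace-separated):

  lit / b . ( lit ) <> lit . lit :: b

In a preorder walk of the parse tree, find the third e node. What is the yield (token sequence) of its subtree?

b

[e [t [f [f [p [q lit]]] / [p [p [q b]] . [q ( [e [t [f [p [q lit]]]]] )]]] <> [t [f [p [p [q lit]] . [q lit]]]]] :: [e [t [f [p [q b]]]]]]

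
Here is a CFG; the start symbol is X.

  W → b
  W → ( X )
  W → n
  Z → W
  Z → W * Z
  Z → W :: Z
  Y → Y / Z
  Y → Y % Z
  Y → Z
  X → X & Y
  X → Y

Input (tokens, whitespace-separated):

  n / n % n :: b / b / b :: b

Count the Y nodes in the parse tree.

[X [Y [Y [Y [Y [Y [Z [W n]]] / [Z [W n]]] % [Z [W n] :: [Z [W b]]]] / [Z [W b]]] / [Z [W b] :: [Z [W b]]]]]

5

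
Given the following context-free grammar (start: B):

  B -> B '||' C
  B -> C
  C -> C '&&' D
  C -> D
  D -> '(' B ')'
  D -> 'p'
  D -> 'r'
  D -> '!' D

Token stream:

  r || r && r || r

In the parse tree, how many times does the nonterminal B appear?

[B [B [B [C [D r]]] || [C [C [D r]] && [D r]]] || [C [D r]]]

3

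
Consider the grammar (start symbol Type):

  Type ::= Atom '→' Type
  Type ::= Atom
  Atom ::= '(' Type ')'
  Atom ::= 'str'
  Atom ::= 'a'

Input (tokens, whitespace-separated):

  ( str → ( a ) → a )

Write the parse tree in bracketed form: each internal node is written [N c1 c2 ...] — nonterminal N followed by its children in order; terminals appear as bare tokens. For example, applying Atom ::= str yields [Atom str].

[Type [Atom ( [Type [Atom str] → [Type [Atom ( [Type [Atom a]] )] → [Type [Atom a]]]] )]]

Type
Atom
( Type )
( Atom → Type )
( str → Type )
( str → Atom → Type )
( str → ( Type ) → Type )
( str → ( Atom ) → Type )
( str → ( a ) → Type )
( str → ( a ) → Atom )
( str → ( a ) → a )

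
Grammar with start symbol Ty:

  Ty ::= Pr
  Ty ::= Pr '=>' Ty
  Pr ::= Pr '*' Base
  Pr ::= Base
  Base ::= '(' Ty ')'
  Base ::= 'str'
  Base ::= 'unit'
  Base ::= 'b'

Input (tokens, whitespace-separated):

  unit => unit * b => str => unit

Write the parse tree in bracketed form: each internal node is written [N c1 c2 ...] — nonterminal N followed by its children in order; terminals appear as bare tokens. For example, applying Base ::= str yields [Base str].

Ty
Pr => Ty
Base => Ty
unit => Ty
unit => Pr => Ty
unit => Pr * Base => Ty
unit => Base * Base => Ty
unit => unit * Base => Ty
unit => unit * b => Ty
unit => unit * b => Pr => Ty
unit => unit * b => Base => Ty
unit => unit * b => str => Ty
unit => unit * b => str => Pr
unit => unit * b => str => Base
unit => unit * b => str => unit

[Ty [Pr [Base unit]] => [Ty [Pr [Pr [Base unit]] * [Base b]] => [Ty [Pr [Base str]] => [Ty [Pr [Base unit]]]]]]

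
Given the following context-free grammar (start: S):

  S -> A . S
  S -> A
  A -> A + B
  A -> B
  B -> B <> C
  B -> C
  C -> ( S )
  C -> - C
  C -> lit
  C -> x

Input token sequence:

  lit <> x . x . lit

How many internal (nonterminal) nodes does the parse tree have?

[S [A [B [B [C lit]] <> [C x]]] . [S [A [B [C x]]] . [S [A [B [C lit]]]]]]

14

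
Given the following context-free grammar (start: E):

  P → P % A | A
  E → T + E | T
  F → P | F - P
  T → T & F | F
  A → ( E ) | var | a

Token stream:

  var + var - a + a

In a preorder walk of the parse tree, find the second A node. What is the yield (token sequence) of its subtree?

var

[E [T [F [P [A var]]]] + [E [T [F [F [P [A var]]] - [P [A a]]]] + [E [T [F [P [A a]]]]]]]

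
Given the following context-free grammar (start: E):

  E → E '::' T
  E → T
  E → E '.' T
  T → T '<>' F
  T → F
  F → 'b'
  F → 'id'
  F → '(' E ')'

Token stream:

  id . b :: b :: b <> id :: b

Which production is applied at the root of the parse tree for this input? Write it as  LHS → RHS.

[E [E [E [E [E [T [F id]]] . [T [F b]]] :: [T [F b]]] :: [T [T [F b]] <> [F id]]] :: [T [F b]]]

E → E '::' T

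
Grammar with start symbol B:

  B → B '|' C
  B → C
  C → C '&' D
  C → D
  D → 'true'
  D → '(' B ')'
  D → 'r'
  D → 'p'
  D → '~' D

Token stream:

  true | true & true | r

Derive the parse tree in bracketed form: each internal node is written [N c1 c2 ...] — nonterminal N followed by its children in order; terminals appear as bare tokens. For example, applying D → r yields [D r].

[B [B [B [C [D true]]] | [C [C [D true]] & [D true]]] | [C [D r]]]

B
B | C
B | C | C
C | C | C
D | C | C
true | C | C
true | C & D | C
true | D & D | C
true | true & D | C
true | true & true | C
true | true & true | D
true | true & true | r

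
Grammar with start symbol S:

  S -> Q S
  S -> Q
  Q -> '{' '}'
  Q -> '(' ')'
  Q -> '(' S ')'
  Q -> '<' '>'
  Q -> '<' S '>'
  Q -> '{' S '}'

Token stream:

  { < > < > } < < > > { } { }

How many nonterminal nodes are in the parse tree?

[S [Q { [S [Q < >] [S [Q < >]]] }] [S [Q < [S [Q < >]] >] [S [Q { }] [S [Q { }]]]]]

14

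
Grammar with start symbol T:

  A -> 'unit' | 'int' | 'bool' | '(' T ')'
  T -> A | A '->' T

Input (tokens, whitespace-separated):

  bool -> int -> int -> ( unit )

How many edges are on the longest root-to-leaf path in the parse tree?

7

[T [A bool] -> [T [A int] -> [T [A int] -> [T [A ( [T [A unit]] )]]]]]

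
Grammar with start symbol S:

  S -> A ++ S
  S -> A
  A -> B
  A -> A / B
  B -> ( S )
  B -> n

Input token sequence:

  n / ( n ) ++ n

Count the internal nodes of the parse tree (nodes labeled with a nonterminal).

11

[S [A [A [B n]] / [B ( [S [A [B n]]] )]] ++ [S [A [B n]]]]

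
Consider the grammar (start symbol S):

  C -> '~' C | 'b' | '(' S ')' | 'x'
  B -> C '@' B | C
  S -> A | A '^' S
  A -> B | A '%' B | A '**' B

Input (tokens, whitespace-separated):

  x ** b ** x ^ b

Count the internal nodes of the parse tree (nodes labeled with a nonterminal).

14

[S [A [A [A [B [C x]]] ** [B [C b]]] ** [B [C x]]] ^ [S [A [B [C b]]]]]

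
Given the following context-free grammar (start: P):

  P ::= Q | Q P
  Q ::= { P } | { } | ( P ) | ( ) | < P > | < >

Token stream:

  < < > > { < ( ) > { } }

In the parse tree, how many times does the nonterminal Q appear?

6

[P [Q < [P [Q < >]] >] [P [Q { [P [Q < [P [Q ( )]] >] [P [Q { }]]] }]]]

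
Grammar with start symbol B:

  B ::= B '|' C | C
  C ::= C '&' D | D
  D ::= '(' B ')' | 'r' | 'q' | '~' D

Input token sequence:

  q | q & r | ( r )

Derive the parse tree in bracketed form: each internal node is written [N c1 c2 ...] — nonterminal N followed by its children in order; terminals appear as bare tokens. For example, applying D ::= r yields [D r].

[B [B [B [C [D q]]] | [C [C [D q]] & [D r]]] | [C [D ( [B [C [D r]]] )]]]

B
B | C
B | C | C
C | C | C
D | C | C
q | C | C
q | C & D | C
q | D & D | C
q | q & D | C
q | q & r | C
q | q & r | D
q | q & r | ( B )
q | q & r | ( C )
q | q & r | ( D )
q | q & r | ( r )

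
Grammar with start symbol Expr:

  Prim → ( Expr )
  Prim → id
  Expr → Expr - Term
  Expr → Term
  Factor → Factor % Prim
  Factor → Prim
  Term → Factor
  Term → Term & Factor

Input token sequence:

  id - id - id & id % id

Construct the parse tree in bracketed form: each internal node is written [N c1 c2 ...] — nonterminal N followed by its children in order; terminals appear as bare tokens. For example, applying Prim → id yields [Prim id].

[Expr [Expr [Expr [Term [Factor [Prim id]]]] - [Term [Factor [Prim id]]]] - [Term [Term [Factor [Prim id]]] & [Factor [Factor [Prim id]] % [Prim id]]]]

Expr
Expr - Term
Expr - Term - Term
Term - Term - Term
Factor - Term - Term
Prim - Term - Term
id - Term - Term
id - Factor - Term
id - Prim - Term
id - id - Term
id - id - Term & Factor
id - id - Factor & Factor
id - id - Prim & Factor
id - id - id & Factor
id - id - id & Factor % Prim
id - id - id & Prim % Prim
id - id - id & id % Prim
id - id - id & id % id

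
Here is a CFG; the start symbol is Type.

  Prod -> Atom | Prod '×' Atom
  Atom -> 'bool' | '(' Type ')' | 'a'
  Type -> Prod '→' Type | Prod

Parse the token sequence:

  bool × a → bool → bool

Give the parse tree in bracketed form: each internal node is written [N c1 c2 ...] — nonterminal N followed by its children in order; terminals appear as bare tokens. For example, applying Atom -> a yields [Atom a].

Type
Prod → Type
Prod × Atom → Type
Atom × Atom → Type
bool × Atom → Type
bool × a → Type
bool × a → Prod → Type
bool × a → Atom → Type
bool × a → bool → Type
bool × a → bool → Prod
bool × a → bool → Atom
bool × a → bool → bool

[Type [Prod [Prod [Atom bool]] × [Atom a]] → [Type [Prod [Atom bool]] → [Type [Prod [Atom bool]]]]]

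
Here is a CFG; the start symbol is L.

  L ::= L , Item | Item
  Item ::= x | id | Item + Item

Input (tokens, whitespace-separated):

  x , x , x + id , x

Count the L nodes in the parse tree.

4

[L [L [L [L [Item x]] , [Item x]] , [Item [Item x] + [Item id]]] , [Item x]]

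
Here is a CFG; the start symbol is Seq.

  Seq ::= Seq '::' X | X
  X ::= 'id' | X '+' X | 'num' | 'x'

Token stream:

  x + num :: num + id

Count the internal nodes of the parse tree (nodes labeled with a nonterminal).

[Seq [Seq [X [X x] + [X num]]] :: [X [X num] + [X id]]]

8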